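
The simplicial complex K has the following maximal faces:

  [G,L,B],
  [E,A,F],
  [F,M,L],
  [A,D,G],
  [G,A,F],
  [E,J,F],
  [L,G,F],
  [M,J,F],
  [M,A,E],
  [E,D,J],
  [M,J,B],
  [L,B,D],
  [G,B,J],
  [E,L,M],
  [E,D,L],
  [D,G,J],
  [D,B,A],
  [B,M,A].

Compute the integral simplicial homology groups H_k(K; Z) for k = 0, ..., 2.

H_0 = Z,  H_1 = Z ⊕ Z_2,  H_2 = 0.

Take the total order A < B < D < E < F < G < J < L < M on the vertex set. Then K (dimension 2) consists of the simplices:

  0-simplices (9): A, B, D, E, F, G, J, L, M
  1-simplices (27): AB, AD, AE, AF, AG, AM, BD, BG, BJ, BL, BM, DE, DG, DJ, DL, EF, EJ, EL, EM, FG, FJ, FL, FM, GJ, GL, JM, LM
  2-simplices (18): ABD, ABM, ADG, AEF, AEM, AFG, BDL, BGJ, BGL, BJM, DEJ, DEL, DGJ, EFJ, ELM, FGL, FJM, FLM

giving chain groups C_0 ≅ Z^9, C_1 ≅ Z^27, C_2 ≅ Z^18.

Boundary ∂_1: C_1 → C_0 is given by ∂[p,q] = [q] − [p]. For instance
  ∂DG = G − D.
The resulting 9×27 matrix has rank 8, and its Smith normal form has invariant factors (1,1,1,1,1,1,1,1).

∂_2: C_2 → C_1 acts by ∂[p,q,r] = [q,r] − [p,r] + [p,q]. For instance
  ∂DEJ = EJ − DJ + DE,
  ∂DGJ = GJ − DJ + DG.
The resulting 27×18 matrix has rank 18, and its Smith normal form has invariant factors (1,1,1,1,1,1,1,1,1,1,1,1,1,1,1,1,1,2).

Reading off H_k = ker ∂_k / im ∂_{k+1}:

  H_0: rank C_0 − rank ∂_1 = 9 − 8 = 1, and the invariant factors of ∂_1 are all 1, so H_0 ≅ Z.
  H_1: rank ker ∂_1 − rank ∂_2 = (27 − 8) − 18 = 1, and ∂_2 has invariant factor 2 > 1, so H_1 ≅ Z ⊕ Z_2.
  H_2: rank ker ∂_2 − rank ∂_3 = (18 − 18) − 0 = 0, and there is no ∂_3, so H_2 ≅ 0.

(K is a triangulation of the Klein bottle.)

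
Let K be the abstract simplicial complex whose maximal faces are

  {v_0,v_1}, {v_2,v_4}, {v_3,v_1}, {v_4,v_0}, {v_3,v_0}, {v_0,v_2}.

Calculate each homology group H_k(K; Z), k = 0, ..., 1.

Take the total order v_0 < v_1 < v_2 < v_3 < v_4 on the vertex set. Then K (dimension 1) consists of the simplices:

  0-simplices (5): [v_0], [v_1], [v_2], [v_3], [v_4]
  1-simplices (6): [v_0,v_1], [v_0,v_2], [v_0,v_3], [v_0,v_4], [v_1,v_3], [v_2,v_4]

so the chain groups are C_0 ≅ Z^5, C_1 ≅ Z^6.

Boundary ∂_1: C_1 → C_0 sends each edge [p,q] (with p < q) to q − p. For instance
  ∂[v_0,v_2] = [v_2] − [v_0].
The 5×6 boundary matrix has rank 4 and Smith normal form diag(1,1,1,1).

Reading off H_k = ker ∂_k / im ∂_{k+1}:

  H_0: rank C_0 − rank ∂_1 = 5 − 4 = 1, and the invariant factors of ∂_1 are all 1, so H_0 = Z.
  H_1: rank ker ∂_1 − rank ∂_2 = (6 − 4) − 0 = 2, and there is no ∂_2, so H_1 = Z^2.

As a check, the Euler characteristic is 5 − 6 = -1, which agrees with 1 − 2 = -1.

H_0 ≅ Z,  H_1 ≅ Z^2.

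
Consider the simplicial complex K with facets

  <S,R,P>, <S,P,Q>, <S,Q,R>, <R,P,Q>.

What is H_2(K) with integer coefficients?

Fix the vertex order P < Q < R < S and write every simplex with vertices in increasing order. Then dim K = 2 and the simplices of K are:

  0-simplices (4): P, Q, R, S
  1-simplices (6): PQ, PR, PS, QR, QS, RS
  2-simplices (4): PQR, PQS, PRS, QRS

Hence C_0 ≅ Z^4, C_1 ≅ Z^6, C_2 ≅ Z^4.

∂_1: C_1 → C_0 is given by ∂[p,q] = [q] − [p]. For instance
  ∂QS = S − Q.
The 4×6 boundary matrix has rank 3 and Smith normal form diag(1,1,1).

∂_2: C_2 → C_1 acts by ∂[p,q,r] = [q,r] − [p,r] + [p,q]. For instance
  ∂PQS = QS − PS + PQ,
  ∂QRS = RS − QS + QR.
The 6×4 boundary matrix has rank 3 and Smith normal form diag(1,1,1).

Computing H_k = (kernel of ∂_k) / (image of ∂_{k+1}):

  H_2: rank ker ∂_2 − rank ∂_3 = (4 − 3) − 0 = 1, and there is no ∂_3, so H_2 = Z.

H_2 = Z.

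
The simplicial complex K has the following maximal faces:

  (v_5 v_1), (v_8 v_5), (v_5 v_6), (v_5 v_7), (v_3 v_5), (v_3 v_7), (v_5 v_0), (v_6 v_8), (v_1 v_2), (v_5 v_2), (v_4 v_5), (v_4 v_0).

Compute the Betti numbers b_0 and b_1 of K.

b_0 = 1, b_1 = 4.

Fix the vertex order v_0 < v_1 < v_2 < v_3 < v_4 < v_5 < v_6 < v_7 < v_8 and write every simplex with vertices in increasing order. Then dim K = 1 and the simplices of K are:

  0-simplices (9): [v_0], [v_1], [v_2], [v_3], [v_4], [v_5], [v_6], [v_7], [v_8]
  1-simplices (12): [v_0,v_4], [v_0,v_5], [v_1,v_2], [v_1,v_5], [v_2,v_5], [v_3,v_5], [v_3,v_7], [v_4,v_5], [v_5,v_6], [v_5,v_7], [v_5,v_8], [v_6,v_8]

giving chain groups C_0 ≅ Z^9, C_1 ≅ Z^12.

∂_1: C_1 → C_0 maps an edge to its endpoints' difference, ∂[p,q] = q − p.
This gives a 9×12 integer matrix of rank 8; reducing to Smith normal form yields diagonal entries (1,1,1,1,1,1,1,1).

From H_k ≅ ker(∂_k) / im(∂_{k+1}) we obtain:

  H_0: rank C_0 − rank ∂_1 = 9 − 8 = 1, and the invariant factors of ∂_1 are all 1, so H_0 = Z.
  H_1: rank ker ∂_1 − rank ∂_2 = (12 − 8) − 0 = 4, and there is no ∂_2, so H_1 = Z^4.

Hence the Betti numbers are b_0 = 1, b_1 = 4.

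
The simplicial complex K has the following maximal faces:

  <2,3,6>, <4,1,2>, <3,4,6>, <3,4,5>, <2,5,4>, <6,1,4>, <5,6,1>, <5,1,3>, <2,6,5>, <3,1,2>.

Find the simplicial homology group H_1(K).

Order the vertices as 1 < 2 < 3 < 4 < 5 < 6. Listing each simplex with vertices in this order, K has dimension 2 with simplices:

  0-simplices (6): [1], [2], [3], [4], [5], [6]
  1-simplices (15): [1,2], [1,3], [1,4], [1,5], [1,6], [2,3], [2,4], [2,5], [2,6], [3,4], [3,5], [3,6], [4,5], [4,6], [5,6]
  2-simplices (10): [1,2,3], [1,2,4], [1,3,5], [1,4,6], [1,5,6], [2,3,6], [2,4,5], [2,5,6], [3,4,5], [3,4,6]

Hence C_0 ≅ Z^6, C_1 ≅ Z^15, C_2 ≅ Z^10.

∂_1: C_1 → C_0 is given by ∂[p,q] = [q] − [p].
As a 6×15 matrix over Z this has rank 5, with invariant factors (1,1,1,1,1).

Boundary ∂_2: C_2 → C_1 maps a triangle to the signed sum of its edges. For instance
  ∂[1,5,6] = [5,6] − [1,6] + [1,5],
  ∂[2,4,5] = [4,5] − [2,5] + [2,4].
As a 15×10 matrix over Z this has rank 10, with invariant factors (1,1,1,1,1,1,1,1,1,2).

Reading off H_k = ker ∂_k / im ∂_{k+1}:

  H_1: rank ker ∂_1 − rank ∂_2 = (15 − 5) − 10 = 0, and ∂_2 has invariant factor 2 > 1, so H_1 = Z_2.

H_1 = Z_2.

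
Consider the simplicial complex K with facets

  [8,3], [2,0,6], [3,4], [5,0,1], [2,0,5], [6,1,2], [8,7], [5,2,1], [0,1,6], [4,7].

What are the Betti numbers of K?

b_0 = 2, b_1 = 1, b_2 = 1.

Order the vertices as 0 < 1 < 2 < 3 < 4 < 5 < 6 < 7 < 8. Listing each simplex with vertices in this order, K has dimension 2 with simplices:

  0-simplices (9): [0], [1], [2], [3], [4], [5], [6], [7], [8]
  1-simplices (13): [0,1], [0,2], [0,5], [0,6], [1,2], [1,5], [1,6], [2,5], [2,6], [3,4], [3,8], [4,7], [7,8]
  2-simplices (6): [0,1,5], [0,1,6], [0,2,5], [0,2,6], [1,2,5], [1,2,6]

Hence C_0 ≅ Z^9, C_1 ≅ Z^13, C_2 ≅ Z^6.

∂_1: C_1 → C_0 is given by ∂[p,q] = [q] − [p]. For instance
  ∂[0,1] = [1] − [0].
As a 9×13 matrix over Z this has rank 7, with invariant factors (1,1,1,1,1,1,1).

Boundary ∂_2: C_2 → C_1 maps a triangle to the signed sum of its edges. For instance
  ∂[1,2,5] = [2,5] − [1,5] + [1,2],
  ∂[1,2,6] = [2,6] − [1,6] + [1,2].
The resulting 13×6 matrix has rank 5, and its Smith normal form has invariant factors (1,1,1,1,1).

From H_k ≅ ker(∂_k) / im(∂_{k+1}) we obtain:

  H_0: rank C_0 − rank ∂_1 = 9 − 7 = 2, and the invariant factors of ∂_1 are all 1, so H_0 = Z^2.
  H_1: rank ker ∂_1 − rank ∂_2 = (13 − 7) − 5 = 1, and the invariant factors of ∂_2 are all 1, so H_1 = Z.
  H_2: rank ker ∂_2 − rank ∂_3 = (6 − 5) − 0 = 1, and there is no ∂_3, so H_2 = Z.

As a check, the Euler characteristic is 9 − 13 + 6 = 2, which agrees with 2 − 1 + 1 = 2.

Hence the Betti numbers are b_0 = 2, b_1 = 1, b_2 = 1.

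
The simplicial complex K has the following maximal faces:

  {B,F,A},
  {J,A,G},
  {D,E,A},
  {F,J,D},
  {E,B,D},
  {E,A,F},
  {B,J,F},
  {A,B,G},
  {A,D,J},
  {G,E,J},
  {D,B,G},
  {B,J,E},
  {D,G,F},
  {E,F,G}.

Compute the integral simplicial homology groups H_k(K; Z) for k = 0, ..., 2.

H_0 = Z,  H_1 = Z^2,  H_2 = Z.

Fix the vertex order A < B < D < E < F < G < J and write every simplex with vertices in increasing order. Then dim K = 2 and the simplices of K are:

  0-simplices (7): A, B, D, E, F, G, J
  1-simplices (21): AB, AD, AE, AF, AG, AJ, BD, BE, BF, BG, BJ, DE, DF, DG, DJ, EF, EG, EJ, FG, FJ, GJ
  2-simplices (14): ABF, ABG, ADE, ADJ, AEF, AGJ, BDE, BDG, BEJ, BFJ, DFG, DFJ, EFG, EGJ

giving chain groups C_0 ≅ Z^7, C_1 ≅ Z^21, C_2 ≅ Z^14.

The boundary map ∂_1: C_1 → C_0 is given by ∂[p,q] = [q] − [p].
The resulting 7×21 matrix has rank 6, and its Smith normal form has invariant factors (1,1,1,1,1,1).

∂_2: C_2 → C_1 maps a triangle to the signed sum of its edges. For instance
  ∂ADE = DE − AE + AD,
  ∂BEJ = EJ − BJ + BE.
The 21×14 boundary matrix has rank 13 and Smith normal form diag(1,1,1,1,1,1,1,1,1,1,1,1,1).

From H_k ≅ ker(∂_k) / im(∂_{k+1}) we obtain:

  H_0: rank C_0 − rank ∂_1 = 7 − 6 = 1, and the invariant factors of ∂_1 are all 1, so H_0 ≅ Z.
  H_1: rank ker ∂_1 − rank ∂_2 = (21 − 6) − 13 = 2, and the invariant factors of ∂_2 are all 1, so H_1 ≅ Z^2.
  H_2: rank ker ∂_2 − rank ∂_3 = (14 − 13) − 0 = 1, and there is no ∂_3, so H_2 ≅ Z.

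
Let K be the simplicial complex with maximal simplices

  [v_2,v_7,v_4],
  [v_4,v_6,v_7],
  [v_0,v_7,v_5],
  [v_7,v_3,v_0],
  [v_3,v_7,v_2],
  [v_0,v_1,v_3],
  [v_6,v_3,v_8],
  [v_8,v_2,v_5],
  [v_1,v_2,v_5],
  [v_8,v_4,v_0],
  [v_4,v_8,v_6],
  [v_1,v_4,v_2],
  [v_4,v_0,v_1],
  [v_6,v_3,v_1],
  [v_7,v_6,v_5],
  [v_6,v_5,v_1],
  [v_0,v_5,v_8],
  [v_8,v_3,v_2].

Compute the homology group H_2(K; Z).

H_2 ≅ Z.

We work with the vertex ordering v_0 < v_1 < v_2 < v_3 < v_4 < v_5 < v_6 < v_7 < v_8. The simplices of K, each written with vertices in increasing order, are:

  0-simplices (9): [v_0], [v_1], [v_2], [v_3], [v_4], [v_5], [v_6], [v_7], [v_8]
  1-simplices (27): (27 of them)
  2-simplices (18): (18 of them)

giving chain groups C_0 ≅ Z^9, C_1 ≅ Z^27, C_2 ≅ Z^18.

∂_1: C_1 → C_0 sends each edge [p,q] (with p < q) to q − p. For instance
  ∂[v_6,v_7] = [v_7] − [v_6].
The 9×27 boundary matrix has rank 8 and Smith normal form diag(1,1,1,1,1,1,1,1).

The boundary map ∂_2: C_2 → C_1 sends each 2-simplex [p,q,r] to [q,r] − [p,r] + [p,q]. For instance
  ∂[v_2,v_3,v_7] = [v_3,v_7] − [v_2,v_7] + [v_2,v_3],
  ∂[v_3,v_6,v_8] = [v_6,v_8] − [v_3,v_8] + [v_3,v_6].
This gives a 27×18 integer matrix of rank 17; reducing to Smith normal form yields diagonal entries (1,1,1,1,1,1,1,1,1,1,1,1,1,1,1,1,1).

From H_k ≅ ker(∂_k) / im(∂_{k+1}) we obtain:

  H_2: rank ker ∂_2 − rank ∂_3 = (18 − 17) − 0 = 1, and there is no ∂_3, so H_2 ≅ Z.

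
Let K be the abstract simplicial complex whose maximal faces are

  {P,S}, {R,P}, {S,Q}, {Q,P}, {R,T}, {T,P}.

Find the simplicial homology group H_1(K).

H_1 = Z^2.

Fix the vertex order P < Q < R < S < T and write every simplex with vertices in increasing order. Then dim K = 1 and the simplices of K are:

  0-simplices (5): P, Q, R, S, T
  1-simplices (6): PQ, PR, PS, PT, QS, RT

Hence C_0 ≅ Z^5, C_1 ≅ Z^6.

∂_1: C_1 → C_0 is given by ∂[p,q] = [q] − [p].
As a 5×6 matrix over Z this has rank 4, with invariant factors (1,1,1,1).

Now H_k = ker ∂_k / im ∂_{k+1}, so:

  H_1: rank ker ∂_1 − rank ∂_2 = (6 − 4) − 0 = 2, and there is no ∂_2, so H_1 ≅ Z^2.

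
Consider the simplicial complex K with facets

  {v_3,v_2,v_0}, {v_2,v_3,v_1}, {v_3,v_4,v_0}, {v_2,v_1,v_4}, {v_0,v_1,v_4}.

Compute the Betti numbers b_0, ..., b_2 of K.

b_0 = 1, b_1 = 1, b_2 = 0.

We work with the vertex ordering v_0 < v_1 < v_2 < v_3 < v_4. The simplices of K, each written with vertices in increasing order, are:

  0-simplices (5): [v_0], [v_1], [v_2], [v_3], [v_4]
  1-simplices (10): [v_0,v_1], [v_0,v_2], [v_0,v_3], [v_0,v_4], [v_1,v_2], [v_1,v_3], [v_1,v_4], [v_2,v_3], [v_2,v_4], [v_3,v_4]
  2-simplices (5): [v_0,v_1,v_4], [v_0,v_2,v_3], [v_0,v_3,v_4], [v_1,v_2,v_3], [v_1,v_2,v_4]

giving chain groups C_0 ≅ Z^5, C_1 ≅ Z^10, C_2 ≅ Z^5.

Boundary ∂_1: C_1 → C_0 sends each edge [p,q] (with p < q) to q − p. For instance
  ∂[v_0,v_4] = [v_4] − [v_0].
As a 5×10 matrix over Z this has rank 4, with invariant factors (1,1,1,1).

Boundary ∂_2: C_2 → C_1 maps a triangle to the signed sum of its edges. For instance
  ∂[v_0,v_3,v_4] = [v_3,v_4] − [v_0,v_4] + [v_0,v_3],
  ∂[v_1,v_2,v_3] = [v_2,v_3] − [v_1,v_3] + [v_1,v_2].
The resulting 10×5 matrix has rank 5, and its Smith normal form has invariant factors (1,1,1,1,1).

Reading off H_k = ker ∂_k / im ∂_{k+1}:

  H_0: rank C_0 − rank ∂_1 = 5 − 4 = 1, and the invariant factors of ∂_1 are all 1, so H_0 ≅ Z.
  H_1: rank ker ∂_1 − rank ∂_2 = (10 − 4) − 5 = 1, and the invariant factors of ∂_2 are all 1, so H_1 ≅ Z.
  H_2: rank ker ∂_2 − rank ∂_3 = (5 − 5) − 0 = 0, and there is no ∂_3, so H_2 ≅ 0.

Hence the Betti numbers are b_0 = 1, b_1 = 1, b_2 = 0.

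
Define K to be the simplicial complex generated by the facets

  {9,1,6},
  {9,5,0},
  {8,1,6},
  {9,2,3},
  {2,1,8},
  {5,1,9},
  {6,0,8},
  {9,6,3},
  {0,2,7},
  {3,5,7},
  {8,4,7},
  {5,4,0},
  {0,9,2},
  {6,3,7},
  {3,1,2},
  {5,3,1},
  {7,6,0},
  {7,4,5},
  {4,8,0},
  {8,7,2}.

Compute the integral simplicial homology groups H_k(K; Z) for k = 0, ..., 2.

H_0 = Z,  H_1 = Z × Z/2,  H_2 = 0.

We work with the vertex ordering 0 < 1 < 2 < 3 < 4 < 5 < 6 < 7 < 8 < 9. The simplices of K, each written with vertices in increasing order, are:

  0-simplices (10): [0], [1], [2], [3], [4], [5], [6], [7], [8], [9]
  1-simplices (30): (30 of them)
  2-simplices (20): (20 of them)

giving chain groups C_0 ≅ Z^10, C_1 ≅ Z^30, C_2 ≅ Z^20.

The boundary map ∂_1: C_1 → C_0 sends each edge [p,q] (with p < q) to q − p. For instance
  ∂[0,7] = [7] − [0].
This gives a 10×30 integer matrix of rank 9; reducing to Smith normal form yields diagonal entries (1,1,1,1,1,1,1,1,1).

∂_2: C_2 → C_1 maps a triangle to the signed sum of its edges. For instance
  ∂[1,2,8] = [2,8] − [1,8] + [1,2],
  ∂[1,5,9] = [5,9] − [1,9] + [1,5].
As a 30×20 matrix over Z this has rank 20, with invariant factors (1,1,1,1,1,1,1,1,1,1,1,1,1,1,1,1,1,1,1,2).

From H_k ≅ ker(∂_k) / im(∂_{k+1}) we obtain:

  H_0: rank C_0 − rank ∂_1 = 10 − 9 = 1, and the invariant factors of ∂_1 are all 1, so H_0 = Z.
  H_1: rank ker ∂_1 − rank ∂_2 = (30 − 9) − 20 = 1, and ∂_2 has invariant factor 2 > 1, so H_1 = Z × Z/2.
  H_2: rank ker ∂_2 − rank ∂_3 = (20 − 20) − 0 = 0, and there is no ∂_3, so H_2 = 0.

As a check, the Euler characteristic is 10 − 30 + 20 = 0, which agrees with 1 − 1 + 0 = 0.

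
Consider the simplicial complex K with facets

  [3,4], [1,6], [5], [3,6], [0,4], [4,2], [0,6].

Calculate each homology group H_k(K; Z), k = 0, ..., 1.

Fix the vertex order 0 < 1 < 2 < 3 < 4 < 5 < 6 and write every simplex with vertices in increasing order. Then dim K = 1 and the simplices of K are:

  0-simplices (7): [0], [1], [2], [3], [4], [5], [6]
  1-simplices (6): [0,4], [0,6], [1,6], [2,4], [3,4], [3,6]

Hence C_0 ≅ Z^7, C_1 ≅ Z^6.

Boundary ∂_1: C_1 → C_0 maps an edge to its endpoints' difference, ∂[p,q] = q − p. For instance
  ∂[0,4] = [4] − [0].
This gives a 7×6 integer matrix of rank 5; reducing to Smith normal form yields diagonal entries (1,1,1,1,1).

Reading off H_k = ker ∂_k / im ∂_{k+1}:

  H_0: rank C_0 − rank ∂_1 = 7 − 5 = 2, and the invariant factors of ∂_1 are all 1, so H_0 ≅ Z^2.
  H_1: rank ker ∂_1 − rank ∂_2 = (6 − 5) − 0 = 1, and there is no ∂_2, so H_1 ≅ Z.

H_0 = Z^2,  H_1 = Z.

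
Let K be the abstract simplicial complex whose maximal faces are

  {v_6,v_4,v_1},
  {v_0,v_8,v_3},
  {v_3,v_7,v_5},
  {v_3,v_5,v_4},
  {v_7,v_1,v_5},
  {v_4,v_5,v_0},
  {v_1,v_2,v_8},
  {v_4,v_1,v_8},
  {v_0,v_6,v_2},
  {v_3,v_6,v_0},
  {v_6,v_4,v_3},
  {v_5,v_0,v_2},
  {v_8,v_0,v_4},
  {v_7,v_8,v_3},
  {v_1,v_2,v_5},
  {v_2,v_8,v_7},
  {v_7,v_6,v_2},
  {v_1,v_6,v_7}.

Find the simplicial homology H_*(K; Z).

Fix the vertex order v_0 < v_1 < v_2 < v_3 < v_4 < v_5 < v_6 < v_7 < v_8 and write every simplex with vertices in increasing order. Then dim K = 2 and the simplices of K are:

  0-simplices (9): [v_0], [v_1], [v_2], [v_3], [v_4], [v_5], [v_6], [v_7], [v_8]
  1-simplices (27): (27 of them)
  2-simplices (18): (18 of them)

so the chain groups are C_0 ≅ Z^9, C_1 ≅ Z^27, C_2 ≅ Z^18.

Boundary ∂_1: C_1 → C_0 is given by ∂[p,q] = [q] − [p].
As a 9×27 matrix over Z this has rank 8, with invariant factors (1,1,1,1,1,1,1,1).

The boundary map ∂_2: C_2 → C_1 acts by ∂[p,q,r] = [q,r] − [p,r] + [p,q]. For instance
  ∂[v_0,v_3,v_8] = [v_3,v_8] − [v_0,v_8] + [v_0,v_3],
  ∂[v_0,v_2,v_5] = [v_2,v_5] − [v_0,v_5] + [v_0,v_2].
The resulting 27×18 matrix has rank 18, and its Smith normal form has invariant factors (1,1,1,1,1,1,1,1,1,1,1,1,1,1,1,1,1,2).

Reading off H_k = ker ∂_k / im ∂_{k+1}:

  H_0: rank C_0 − rank ∂_1 = 9 − 8 = 1, and the invariant factors of ∂_1 are all 1, so H_0 = Z.
  H_1: rank ker ∂_1 − rank ∂_2 = (27 − 8) − 18 = 1, and ∂_2 has invariant factor 2 > 1, so H_1 = Z ⊕ Z/2.
  H_2: rank ker ∂_2 − rank ∂_3 = (18 − 18) − 0 = 0, and there is no ∂_3, so H_2 = 0.

H_0 ≅ Z,  H_1 ≅ Z ⊕ Z/2,  H_2 = 0.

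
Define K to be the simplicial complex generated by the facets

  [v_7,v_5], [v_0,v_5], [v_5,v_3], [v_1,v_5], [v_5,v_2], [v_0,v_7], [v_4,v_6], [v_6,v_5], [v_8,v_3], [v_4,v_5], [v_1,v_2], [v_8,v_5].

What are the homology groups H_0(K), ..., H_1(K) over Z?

H_0 = Z,  H_1 = Z^4.

Fix the vertex order v_0 < v_1 < v_2 < v_3 < v_4 < v_5 < v_6 < v_7 < v_8 and write every simplex with vertices in increasing order. Then dim K = 1 and the simplices of K are:

  0-simplices (9): [v_0], [v_1], [v_2], [v_3], [v_4], [v_5], [v_6], [v_7], [v_8]
  1-simplices (12): [v_0,v_5], [v_0,v_7], [v_1,v_2], [v_1,v_5], [v_2,v_5], [v_3,v_5], [v_3,v_8], [v_4,v_5], [v_4,v_6], [v_5,v_6], [v_5,v_7], [v_5,v_8]

giving chain groups C_0 ≅ Z^9, C_1 ≅ Z^12.

Boundary ∂_1: C_1 → C_0 sends each edge [p,q] (with p < q) to q − p.
As a 9×12 matrix over Z this has rank 8, with invariant factors (1,1,1,1,1,1,1,1).

Reading off H_k = ker ∂_k / im ∂_{k+1}:

  H_0: rank C_0 − rank ∂_1 = 9 − 8 = 1, and the invariant factors of ∂_1 are all 1, so H_0 ≅ Z.
  H_1: rank ker ∂_1 − rank ∂_2 = (12 − 8) − 0 = 4, and there is no ∂_2, so H_1 ≅ Z^4.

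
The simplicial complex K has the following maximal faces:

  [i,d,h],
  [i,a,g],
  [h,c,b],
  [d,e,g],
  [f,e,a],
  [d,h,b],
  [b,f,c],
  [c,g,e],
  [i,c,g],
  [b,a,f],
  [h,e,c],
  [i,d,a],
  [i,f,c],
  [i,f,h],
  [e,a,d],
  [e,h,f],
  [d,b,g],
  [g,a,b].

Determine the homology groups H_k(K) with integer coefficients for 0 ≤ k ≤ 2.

Fix the vertex order a < b < c < d < e < f < g < h < i and write every simplex with vertices in increasing order. Then dim K = 2 and the simplices of K are:

  0-simplices (9): a, b, c, d, e, f, g, h, i
  1-simplices (27): ab, ad, ae, af, ag, ai, bc, bd, bf, bg, bh, ce, cf, cg, ch, ci, de, dg, dh, di, ef, eg, eh, fh, fi, gi, hi
  2-simplices (18): abf, abg, ade, adi, aef, agi, bcf, bch, bdg, bdh, ceg, ceh, cfi, cgi, deg, dhi, efh, fhi

giving chain groups C_0 ≅ Z^9, C_1 ≅ Z^27, C_2 ≅ Z^18.

Boundary ∂_1: C_1 → C_0 maps an edge to its endpoints' difference, ∂[p,q] = q − p. For instance
  ∂hi = i − h.
As a 9×27 matrix over Z this has rank 8, with invariant factors (1,1,1,1,1,1,1,1).

∂_2: C_2 → C_1 acts by ∂[p,q,r] = [q,r] − [p,r] + [p,q]. For instance
  ∂ceg = eg − cg + ce,
  ∂ceh = eh − ch + ce.
As a 27×18 matrix over Z this has rank 18, with invariant factors (1,1,1,1,1,1,1,1,1,1,1,1,1,1,1,1,1,2).

Computing H_k = (kernel of ∂_k) / (image of ∂_{k+1}):

  H_0: rank C_0 − rank ∂_1 = 9 − 8 = 1, and the invariant factors of ∂_1 are all 1, so H_0 = Z.
  H_1: rank ker ∂_1 − rank ∂_2 = (27 − 8) − 18 = 1, and ∂_2 has invariant factor 2 > 1, so H_1 = Z × Z/2.
  H_2: rank ker ∂_2 − rank ∂_3 = (18 − 18) − 0 = 0, and there is no ∂_3, so H_2 = 0.

As a check, the Euler characteristic is 9 − 27 + 18 = 0, which agrees with 1 − 1 + 0 = 0.
(K is a triangulation of the Klein bottle.)

H_0 ≅ Z,  H_1 ≅ Z × Z/2,  H_2 = 0.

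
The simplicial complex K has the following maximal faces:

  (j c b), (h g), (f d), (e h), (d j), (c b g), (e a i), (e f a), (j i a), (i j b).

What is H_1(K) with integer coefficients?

H_1 ≅ Z^2.

We work with the vertex ordering a < b < c < d < e < f < g < h < i < j. The simplices of K, each written with vertices in increasing order, are:

  0-simplices (10): a, b, c, d, e, f, g, h, i, j
  1-simplices (17): ae, af, ai, aj, bc, bg, bi, bj, cg, cj, df, dj, ef, eh, ei, gh, ij
  2-simplices (6): aef, aei, aij, bcg, bcj, bij

Hence C_0 ≅ Z^10, C_1 ≅ Z^17, C_2 ≅ Z^6.

The boundary map ∂_1: C_1 → C_0 sends each edge [p,q] (with p < q) to q − p.
The 10×17 boundary matrix has rank 9 and Smith normal form diag(1,1,1,1,1,1,1,1,1).

∂_2: C_2 → C_1 sends each 2-simplex [p,q,r] to [q,r] − [p,r] + [p,q]. For instance
  ∂bij = ij − bj + bi,
  ∂bcg = cg − bg + bc.
The 17×6 boundary matrix has rank 6 and Smith normal form diag(1,1,1,1,1,1).

From H_k ≅ ker(∂_k) / im(∂_{k+1}) we obtain:

  H_1: rank ker ∂_1 − rank ∂_2 = (17 − 9) − 6 = 2, and the invariant factors of ∂_2 are all 1, so H_1 = Z^2.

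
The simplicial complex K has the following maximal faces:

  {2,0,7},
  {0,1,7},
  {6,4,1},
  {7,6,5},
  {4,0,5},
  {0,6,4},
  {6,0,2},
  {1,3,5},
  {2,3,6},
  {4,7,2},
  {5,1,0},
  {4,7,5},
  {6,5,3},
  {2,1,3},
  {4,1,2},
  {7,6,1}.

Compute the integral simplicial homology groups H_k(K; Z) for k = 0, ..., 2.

H_0 ≅ Z,  H_1 ≅ Z^2,  H_2 ≅ Z.

K has 8 vertices, 24 edges, 16 triangles.
rank ∂_0 = 0, rank ∂_1 = 7 ⇒ b_0 = 8 − 0 − 7 = 1; all invariant factors of ∂_1 are 1 so no torsion. So H_0 = Z.
rank ∂_1 = 7, rank ∂_2 = 15 ⇒ b_1 = 24 − 7 − 15 = 2; all invariant factors of ∂_2 are 1 so no torsion. So H_1 = Z^2.
rank ∂_2 = 15, rank ∂_3 = 0 ⇒ b_2 = 16 − 15 − 0 = 1. So H_2 = Z.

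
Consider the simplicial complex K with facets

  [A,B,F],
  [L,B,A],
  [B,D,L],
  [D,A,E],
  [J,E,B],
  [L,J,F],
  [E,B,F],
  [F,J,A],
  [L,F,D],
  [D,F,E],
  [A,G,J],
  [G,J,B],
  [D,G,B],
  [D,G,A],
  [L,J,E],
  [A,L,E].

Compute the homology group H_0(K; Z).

Order the vertices as A < B < D < E < F < G < J < L. Listing each simplex with vertices in this order, K has dimension 2 with simplices:

  0-simplices (8): A, B, D, E, F, G, J, L
  1-simplices (24): AB, AD, AE, AF, AG, AJ, AL, BD, BE, BF, BG, BJ, BL, DE, DF, DG, DL, EF, EJ, EL, FJ, FL, GJ, JL
  2-simplices (16): ABF, ABL, ADE, ADG, AEL, AFJ, AGJ, BDG, BDL, BEF, BEJ, BGJ, DEF, DFL, EJL, FJL

so the chain groups are C_0 ≅ Z^8, C_1 ≅ Z^24, C_2 ≅ Z^16.

∂_1: C_1 → C_0 sends each edge [p,q] (with p < q) to q − p.
The resulting 8×24 matrix has rank 7, and its Smith normal form has invariant factors (1,1,1,1,1,1,1).

∂_2: C_2 → C_1 maps a triangle to the signed sum of its edges. For instance
  ∂FJL = JL − FL + FJ,
  ∂BEF = EF − BF + BE.
The resulting 24×16 matrix has rank 15, and its Smith normal form has invariant factors (1,1,1,1,1,1,1,1,1,1,1,1,1,1,1).

From H_k ≅ ker(∂_k) / im(∂_{k+1}) we obtain:

  H_0: rank C_0 − rank ∂_1 = 8 − 7 = 1, and the invariant factors of ∂_1 are all 1, so H_0 ≅ Z.

H_0 ≅ Z.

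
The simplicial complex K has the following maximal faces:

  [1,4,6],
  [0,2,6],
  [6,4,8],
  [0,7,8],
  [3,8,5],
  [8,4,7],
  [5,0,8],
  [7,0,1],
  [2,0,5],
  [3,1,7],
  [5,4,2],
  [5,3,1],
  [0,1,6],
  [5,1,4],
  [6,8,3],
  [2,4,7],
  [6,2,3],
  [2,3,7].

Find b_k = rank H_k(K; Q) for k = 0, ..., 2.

b_0 = 1, b_1 = 2, b_2 = 1.

Order the vertices as 0 < 1 < 2 < 3 < 4 < 5 < 6 < 7 < 8. Listing each simplex with vertices in this order, K has dimension 2 with simplices:

  0-simplices (9): [0], [1], [2], [3], [4], [5], [6], [7], [8]
  1-simplices (27): (27 of them)
  2-simplices (18): [0,1,6], [0,1,7], [0,2,5], [0,2,6], [0,5,8], [0,7,8], [1,3,5], [1,3,7], [1,4,5], [1,4,6], [2,3,6], [2,3,7], [2,4,5], [2,4,7], [3,5,8], [3,6,8], [4,6,8], [4,7,8]

Hence C_0 ≅ Z^9, C_1 ≅ Z^27, C_2 ≅ Z^18.

∂_1: C_1 → C_0 is given by ∂[p,q] = [q] − [p]. For instance
  ∂[3,8] = [8] − [3].
The 9×27 boundary matrix has rank 8 and Smith normal form diag(1,1,1,1,1,1,1,1).

Boundary ∂_2: C_2 → C_1 acts by ∂[p,q,r] = [q,r] − [p,r] + [p,q]. For instance
  ∂[1,4,5] = [4,5] − [1,5] + [1,4],
  ∂[1,3,5] = [3,5] − [1,5] + [1,3].
This gives a 27×18 integer matrix of rank 17; reducing to Smith normal form yields diagonal entries (1,1,1,1,1,1,1,1,1,1,1,1,1,1,1,1,1).

From H_k ≅ ker(∂_k) / im(∂_{k+1}) we obtain:

  H_0: rank C_0 − rank ∂_1 = 9 − 8 = 1, and the invariant factors of ∂_1 are all 1, so H_0 = Z.
  H_1: rank ker ∂_1 − rank ∂_2 = (27 − 8) − 17 = 2, and the invariant factors of ∂_2 are all 1, so H_1 = Z^2.
  H_2: rank ker ∂_2 − rank ∂_3 = (18 − 17) − 0 = 1, and there is no ∂_3, so H_2 = Z.

Hence the Betti numbers are b_0 = 1, b_1 = 2, b_2 = 1.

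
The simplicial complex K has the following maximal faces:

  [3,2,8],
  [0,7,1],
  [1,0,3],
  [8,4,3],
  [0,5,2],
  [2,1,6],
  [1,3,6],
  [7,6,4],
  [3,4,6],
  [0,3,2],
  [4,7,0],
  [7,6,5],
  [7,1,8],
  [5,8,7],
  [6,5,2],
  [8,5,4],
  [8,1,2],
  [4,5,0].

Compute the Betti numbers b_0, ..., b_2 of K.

Take the total order 0 < 1 < 2 < 3 < 4 < 5 < 6 < 7 < 8 on the vertex set. Then K (dimension 2) consists of the simplices:

  0-simplices (9): [0], [1], [2], [3], [4], [5], [6], [7], [8]
  1-simplices (27): (27 of them)
  2-simplices (18): [0,1,3], [0,1,7], [0,2,3], [0,2,5], [0,4,5], [0,4,7], [1,2,6], [1,2,8], [1,3,6], [1,7,8], [2,3,8], [2,5,6], [3,4,6], [3,4,8], [4,5,8], [4,6,7], [5,6,7], [5,7,8]

so the chain groups are C_0 ≅ Z^9, C_1 ≅ Z^27, C_2 ≅ Z^18.

Boundary ∂_1: C_1 → C_0 is given by ∂[p,q] = [q] − [p]. For instance
  ∂[3,6] = [6] − [3].
This gives a 9×27 integer matrix of rank 8; reducing to Smith normal form yields diagonal entries (1,1,1,1,1,1,1,1).

∂_2: C_2 → C_1 maps a triangle to the signed sum of its edges. For instance
  ∂[0,4,7] = [4,7] − [0,7] + [0,4],
  ∂[1,2,6] = [2,6] − [1,6] + [1,2].
The resulting 27×18 matrix has rank 18, and its Smith normal form has invariant factors (1,1,1,1,1,1,1,1,1,1,1,1,1,1,1,1,1,2).

From H_k ≅ ker(∂_k) / im(∂_{k+1}) we obtain:

  H_0: rank C_0 − rank ∂_1 = 9 − 8 = 1, and the invariant factors of ∂_1 are all 1, so H_0 = Z.
  H_1: rank ker ∂_1 − rank ∂_2 = (27 − 8) − 18 = 1, and ∂_2 has invariant factor 2 > 1, so H_1 = Z ⊕ Z/2.
  H_2: rank ker ∂_2 − rank ∂_3 = (18 − 18) − 0 = 0, and there is no ∂_3, so H_2 = 0.

Hence the Betti numbers are b_0 = 1, b_1 = 1, b_2 = 0.

b_0 = 1, b_1 = 1, b_2 = 0.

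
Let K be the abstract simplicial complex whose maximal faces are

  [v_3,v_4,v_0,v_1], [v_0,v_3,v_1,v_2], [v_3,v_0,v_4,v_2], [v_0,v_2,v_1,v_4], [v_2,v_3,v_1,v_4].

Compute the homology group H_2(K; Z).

Fix the vertex order v_0 < v_1 < v_2 < v_3 < v_4 and write every simplex with vertices in increasing order. Then dim K = 3 and the simplices of K are:

  0-simplices (5): [v_0], [v_1], [v_2], [v_3], [v_4]
  1-simplices (10): [v_0,v_1], [v_0,v_2], [v_0,v_3], [v_0,v_4], [v_1,v_2], [v_1,v_3], [v_1,v_4], [v_2,v_3], [v_2,v_4], [v_3,v_4]
  2-simplices (10): [v_0,v_1,v_2], [v_0,v_1,v_3], [v_0,v_1,v_4], [v_0,v_2,v_3], [v_0,v_2,v_4], [v_0,v_3,v_4], [v_1,v_2,v_3], [v_1,v_2,v_4], [v_1,v_3,v_4], [v_2,v_3,v_4]
  3-simplices (5): [v_0,v_1,v_2,v_3], [v_0,v_1,v_2,v_4], [v_0,v_1,v_3,v_4], [v_0,v_2,v_3,v_4], [v_1,v_2,v_3,v_4]

giving chain groups C_0 ≅ Z^5, C_1 ≅ Z^10, C_2 ≅ Z^10, C_3 ≅ Z^5.

∂_1: C_1 → C_0 maps an edge to its endpoints' difference, ∂[p,q] = q − p.
The 5×10 boundary matrix has rank 4 and Smith normal form diag(1,1,1,1).

The boundary map ∂_2: C_2 → C_1 acts by ∂[p,q,r] = [q,r] − [p,r] + [p,q]. For instance
  ∂[v_1,v_2,v_3] = [v_2,v_3] − [v_1,v_3] + [v_1,v_2],
  ∂[v_0,v_2,v_4] = [v_2,v_4] − [v_0,v_4] + [v_0,v_2].
As a 10×10 matrix over Z this has rank 6, with invariant factors (1,1,1,1,1,1).

∂_3: C_3 → C_2 sends each 3-simplex σ to the alternating sum Σ_i (−1)^i (σ with its i-th vertex removed). For instance
  ∂[v_0,v_1,v_2,v_4] = [v_1,v_2,v_4] − [v_0,v_2,v_4] + [v_0,v_1,v_4] − [v_0,v_1,v_2],
  ∂[v_0,v_2,v_3,v_4] = [v_2,v_3,v_4] − [v_0,v_3,v_4] + [v_0,v_2,v_4] − [v_0,v_2,v_3].
The 10×5 boundary matrix has rank 4 and Smith normal form diag(1,1,1,1).

Computing H_k = (kernel of ∂_k) / (image of ∂_{k+1}):

  H_2: rank ker ∂_2 − rank ∂_3 = (10 − 6) − 4 = 0, and the invariant factors of ∂_3 are all 1, so H_2 = 0.

H_2 = 0.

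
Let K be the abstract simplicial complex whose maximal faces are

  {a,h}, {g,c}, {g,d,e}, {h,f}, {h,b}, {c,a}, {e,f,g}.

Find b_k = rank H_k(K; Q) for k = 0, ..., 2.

Fix the vertex order a < b < c < d < e < f < g < h and write every simplex with vertices in increasing order. Then dim K = 2 and the simplices of K are:

  0-simplices (8): a, b, c, d, e, f, g, h
  1-simplices (10): ac, ah, bh, cg, de, dg, ef, eg, fg, fh
  2-simplices (2): deg, efg

Hence C_0 ≅ Z^8, C_1 ≅ Z^10, C_2 ≅ Z^2.

Boundary ∂_1: C_1 → C_0 maps an edge to its endpoints' difference, ∂[p,q] = q − p.
The 8×10 boundary matrix has rank 7 and Smith normal form diag(1,1,1,1,1,1,1).

∂_2: C_2 → C_1 acts by ∂[p,q,r] = [q,r] − [p,r] + [p,q]. For instance
  ∂efg = fg − eg + ef,
  ∂deg = eg − dg + de.
As a 10×2 matrix over Z this has rank 2, with invariant factors (1,1).

Computing H_k = (kernel of ∂_k) / (image of ∂_{k+1}):

  H_0: rank C_0 − rank ∂_1 = 8 − 7 = 1, and the invariant factors of ∂_1 are all 1, so H_0 = Z.
  H_1: rank ker ∂_1 − rank ∂_2 = (10 − 7) − 2 = 1, and the invariant factors of ∂_2 are all 1, so H_1 = Z.
  H_2: rank ker ∂_2 − rank ∂_3 = (2 − 2) − 0 = 0, and there is no ∂_3, so H_2 = 0.

Hence the Betti numbers are b_0 = 1, b_1 = 1, b_2 = 0.

b_0 = 1, b_1 = 1, b_2 = 0.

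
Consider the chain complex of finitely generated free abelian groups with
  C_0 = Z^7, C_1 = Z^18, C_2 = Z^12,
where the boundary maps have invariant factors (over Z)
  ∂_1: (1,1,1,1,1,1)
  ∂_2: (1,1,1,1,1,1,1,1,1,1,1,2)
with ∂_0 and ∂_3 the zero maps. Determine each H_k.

H_0 = Z,  H_1 = Z/2Z,  H_2 = 0.

H_0: b_0 = 7 − 0 − 6 = 1; torsion from ∂_1 factors > 1: none. So H_0 = Z.
H_1: b_1 = 18 − 6 − 12 = 0; torsion from ∂_2 factors > 1: [2]. So H_1 = Z/2Z.
H_2: b_2 = 12 − 12 − 0 = 0; torsion from ∂_3 factors > 1: none. So H_2 = 0.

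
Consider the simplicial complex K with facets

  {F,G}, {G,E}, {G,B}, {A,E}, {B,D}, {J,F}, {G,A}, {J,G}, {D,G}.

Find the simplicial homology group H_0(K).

H_0 ≅ Z.

Fix the vertex order A < B < D < E < F < G < J and write every simplex with vertices in increasing order. Then dim K = 1 and the simplices of K are:

  0-simplices (7): A, B, D, E, F, G, J
  1-simplices (9): AE, AG, BD, BG, DG, EG, FG, FJ, GJ

so the chain groups are C_0 ≅ Z^7, C_1 ≅ Z^9.

The boundary map ∂_1: C_1 → C_0 sends each edge [p,q] (with p < q) to q − p. For instance
  ∂AG = G − A.
The resulting 7×9 matrix has rank 6, and its Smith normal form has invariant factors (1,1,1,1,1,1).

From H_k ≅ ker(∂_k) / im(∂_{k+1}) we obtain:

  H_0: rank C_0 − rank ∂_1 = 7 − 6 = 1, and the invariant factors of ∂_1 are all 1, so H_0 = Z.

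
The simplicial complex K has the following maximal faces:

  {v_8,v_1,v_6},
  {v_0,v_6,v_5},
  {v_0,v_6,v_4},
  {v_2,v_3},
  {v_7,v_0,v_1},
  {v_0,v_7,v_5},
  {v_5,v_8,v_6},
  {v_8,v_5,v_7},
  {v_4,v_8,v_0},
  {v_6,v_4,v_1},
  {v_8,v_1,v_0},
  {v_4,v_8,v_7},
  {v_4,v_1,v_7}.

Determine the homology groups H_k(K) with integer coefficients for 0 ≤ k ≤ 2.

We work with the vertex ordering v_0 < v_1 < v_2 < v_3 < v_4 < v_5 < v_6 < v_7 < v_8. The simplices of K, each written with vertices in increasing order, are:

  0-simplices (9): [v_0], [v_1], [v_2], [v_3], [v_4], [v_5], [v_6], [v_7], [v_8]
  1-simplices (19): (19 of them)
  2-simplices (12): (12 of them)

giving chain groups C_0 ≅ Z^9, C_1 ≅ Z^19, C_2 ≅ Z^12.

Boundary ∂_1: C_1 → C_0 maps an edge to its endpoints' difference, ∂[p,q] = q − p.
This gives a 9×19 integer matrix of rank 7; reducing to Smith normal form yields diagonal entries (1,1,1,1,1,1,1).

Boundary ∂_2: C_2 → C_1 sends each 2-simplex [p,q,r] to [q,r] − [p,r] + [p,q]. For instance
  ∂[v_1,v_4,v_6] = [v_4,v_6] − [v_1,v_6] + [v_1,v_4],
  ∂[v_0,v_4,v_8] = [v_4,v_8] − [v_0,v_8] + [v_0,v_4].
This gives a 19×12 integer matrix of rank 12; reducing to Smith normal form yields diagonal entries (1,1,1,1,1,1,1,1,1,1,1,2).

Now H_k = ker ∂_k / im ∂_{k+1}, so:

  H_0: rank C_0 − rank ∂_1 = 9 − 7 = 2, and the invariant factors of ∂_1 are all 1, so H_0 ≅ Z^2.
  H_1: rank ker ∂_1 − rank ∂_2 = (19 − 7) − 12 = 0, and ∂_2 has invariant factor 2 > 1, so H_1 ≅ Z_2.
  H_2: rank ker ∂_2 − rank ∂_3 = (12 − 12) − 0 = 0, and there is no ∂_3, so H_2 ≅ 0.

H_0 = Z^2,  H_1 = Z_2,  H_2 = 0.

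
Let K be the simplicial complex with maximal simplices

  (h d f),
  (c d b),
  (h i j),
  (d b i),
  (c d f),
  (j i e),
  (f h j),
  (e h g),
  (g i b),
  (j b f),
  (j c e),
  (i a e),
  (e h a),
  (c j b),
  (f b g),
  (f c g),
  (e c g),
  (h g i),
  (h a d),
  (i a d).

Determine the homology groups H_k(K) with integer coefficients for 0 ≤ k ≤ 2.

Order the vertices as a < b < c < d < e < f < g < h < i < j. Listing each simplex with vertices in this order, K has dimension 2 with simplices:

  0-simplices (10): a, b, c, d, e, f, g, h, i, j
  1-simplices (30): ad, ae, ah, ai, bc, bd, bf, bg, bi, bj, cd, ce, cf, cg, cj, df, dh, di, eg, eh, ei, ej, fg, fh, fj, gh, gi, hi, hj, ij
  2-simplices (20): adh, adi, aeh, aei, bcd, bcj, bdi, bfg, bfj, bgi, cdf, ceg, cej, cfg, dfh, egh, eij, fhj, ghi, hij

Hence C_0 ≅ Z^10, C_1 ≅ Z^30, C_2 ≅ Z^20.

∂_1: C_1 → C_0 is given by ∂[p,q] = [q] − [p]. For instance
  ∂bc = c − b.
This gives a 10×30 integer matrix of rank 9; reducing to Smith normal form yields diagonal entries (1,1,1,1,1,1,1,1,1).

Boundary ∂_2: C_2 → C_1 acts by ∂[p,q,r] = [q,r] − [p,r] + [p,q]. For instance
  ∂aei = ei − ai + ae,
  ∂fhj = hj − fj + fh.
This gives a 30×20 integer matrix of rank 20; reducing to Smith normal form yields diagonal entries (1,1,1,1,1,1,1,1,1,1,1,1,1,1,1,1,1,1,1,2).

Reading off H_k = ker ∂_k / im ∂_{k+1}:

  H_0: rank C_0 − rank ∂_1 = 10 − 9 = 1, and the invariant factors of ∂_1 are all 1, so H_0 = Z.
  H_1: rank ker ∂_1 − rank ∂_2 = (30 − 9) − 20 = 1, and ∂_2 has invariant factor 2 > 1, so H_1 = Z × Z/2.
  H_2: rank ker ∂_2 − rank ∂_3 = (20 − 20) − 0 = 0, and there is no ∂_3, so H_2 = 0.

(K is a triangulation of the Klein bottle.)

H_0 = Z,  H_1 = Z × Z/2,  H_2 = 0.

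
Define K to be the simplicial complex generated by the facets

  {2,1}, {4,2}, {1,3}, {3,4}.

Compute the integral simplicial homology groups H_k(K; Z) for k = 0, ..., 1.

H_0 ≅ Z,  H_1 ≅ Z.

Fix the vertex order 1 < 2 < 3 < 4 and write every simplex with vertices in increasing order. Then dim K = 1 and the simplices of K are:

  0-simplices (4): [1], [2], [3], [4]
  1-simplices (4): [1,2], [1,3], [2,4], [3,4]

so the chain groups are C_0 ≅ Z^4, C_1 ≅ Z^4.

∂_1: C_1 → C_0 is given by ∂[p,q] = [q] − [p].
The 4×4 boundary matrix has rank 3 and Smith normal form diag(1,1,1).

Now H_k = ker ∂_k / im ∂_{k+1}, so:

  H_0: rank C_0 − rank ∂_1 = 4 − 3 = 1, and the invariant factors of ∂_1 are all 1, so H_0 ≅ Z.
  H_1: rank ker ∂_1 − rank ∂_2 = (4 − 3) − 0 = 1, and there is no ∂_2, so H_1 ≅ Z.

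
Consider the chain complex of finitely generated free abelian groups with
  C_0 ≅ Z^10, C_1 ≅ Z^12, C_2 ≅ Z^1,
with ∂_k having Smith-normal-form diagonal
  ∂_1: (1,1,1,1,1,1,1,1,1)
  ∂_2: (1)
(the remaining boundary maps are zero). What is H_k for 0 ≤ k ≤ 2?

H_0: b_0 = 10 − 0 − 9 = 1; torsion from ∂_1 factors > 1: none. So H_0 = Z.
H_1: b_1 = 12 − 9 − 1 = 2; torsion from ∂_2 factors > 1: none. So H_1 = Z^2.
H_2: b_2 = 1 − 1 − 0 = 0; torsion from ∂_3 factors > 1: none. So H_2 = 0.

H_0 = Z,  H_1 = Z^2,  H_2 = 0.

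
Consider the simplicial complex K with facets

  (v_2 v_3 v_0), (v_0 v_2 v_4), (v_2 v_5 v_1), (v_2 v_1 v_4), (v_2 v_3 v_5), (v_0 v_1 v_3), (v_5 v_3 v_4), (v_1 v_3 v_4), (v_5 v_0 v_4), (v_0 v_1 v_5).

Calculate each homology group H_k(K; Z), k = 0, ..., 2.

H_0 ≅ Z,  H_1 ≅ Z/2,  H_2 = 0.

Order the vertices as v_0 < v_1 < v_2 < v_3 < v_4 < v_5. Listing each simplex with vertices in this order, K has dimension 2 with simplices:

  0-simplices (6): [v_0], [v_1], [v_2], [v_3], [v_4], [v_5]
  1-simplices (15): (15 of them)
  2-simplices (10): [v_0,v_1,v_3], [v_0,v_1,v_5], [v_0,v_2,v_3], [v_0,v_2,v_4], [v_0,v_4,v_5], [v_1,v_2,v_4], [v_1,v_2,v_5], [v_1,v_3,v_4], [v_2,v_3,v_5], [v_3,v_4,v_5]

so the chain groups are C_0 ≅ Z^6, C_1 ≅ Z^15, C_2 ≅ Z^10.

The boundary map ∂_1: C_1 → C_0 is given by ∂[p,q] = [q] − [p]. For instance
  ∂[v_4,v_5] = [v_5] − [v_4].
The 6×15 boundary matrix has rank 5 and Smith normal form diag(1,1,1,1,1).

Boundary ∂_2: C_2 → C_1 sends each 2-simplex [p,q,r] to [q,r] − [p,r] + [p,q]. For instance
  ∂[v_0,v_4,v_5] = [v_4,v_5] − [v_0,v_5] + [v_0,v_4],
  ∂[v_3,v_4,v_5] = [v_4,v_5] − [v_3,v_5] + [v_3,v_4].
This gives a 15×10 integer matrix of rank 10; reducing to Smith normal form yields diagonal entries (1,1,1,1,1,1,1,1,1,2).

Computing H_k = (kernel of ∂_k) / (image of ∂_{k+1}):

  H_0: rank C_0 − rank ∂_1 = 6 − 5 = 1, and the invariant factors of ∂_1 are all 1, so H_0 ≅ Z.
  H_1: rank ker ∂_1 − rank ∂_2 = (15 − 5) − 10 = 0, and ∂_2 has invariant factor 2 > 1, so H_1 ≅ Z/2.
  H_2: rank ker ∂_2 − rank ∂_3 = (10 − 10) − 0 = 0, and there is no ∂_3, so H_2 ≅ 0.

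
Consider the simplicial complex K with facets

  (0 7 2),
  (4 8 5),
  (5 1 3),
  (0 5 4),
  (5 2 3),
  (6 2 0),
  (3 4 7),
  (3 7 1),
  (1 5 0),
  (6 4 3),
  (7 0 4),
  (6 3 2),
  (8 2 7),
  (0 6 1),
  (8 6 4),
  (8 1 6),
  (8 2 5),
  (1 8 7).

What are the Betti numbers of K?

Order the vertices as 0 < 1 < 2 < 3 < 4 < 5 < 6 < 7 < 8. Listing each simplex with vertices in this order, K has dimension 2 with simplices:

  0-simplices (9): [0], [1], [2], [3], [4], [5], [6], [7], [8]
  1-simplices (27): (27 of them)
  2-simplices (18): [0,1,5], [0,1,6], [0,2,6], [0,2,7], [0,4,5], [0,4,7], [1,3,5], [1,3,7], [1,6,8], [1,7,8], [2,3,5], [2,3,6], [2,5,8], [2,7,8], [3,4,6], [3,4,7], [4,5,8], [4,6,8]

Hence C_0 ≅ Z^9, C_1 ≅ Z^27, C_2 ≅ Z^18.

The boundary map ∂_1: C_1 → C_0 maps an edge to its endpoints' difference, ∂[p,q] = q − p.
As a 9×27 matrix over Z this has rank 8, with invariant factors (1,1,1,1,1,1,1,1).

Boundary ∂_2: C_2 → C_1 maps a triangle to the signed sum of its edges. For instance
  ∂[2,7,8] = [7,8] − [2,8] + [2,7],
  ∂[0,1,6] = [1,6] − [0,6] + [0,1].
The 27×18 boundary matrix has rank 17 and Smith normal form diag(1,1,1,1,1,1,1,1,1,1,1,1,1,1,1,1,1).

Reading off H_k = ker ∂_k / im ∂_{k+1}:

  H_0: rank C_0 − rank ∂_1 = 9 − 8 = 1, and the invariant factors of ∂_1 are all 1, so H_0 = Z.
  H_1: rank ker ∂_1 − rank ∂_2 = (27 − 8) − 17 = 2, and the invariant factors of ∂_2 are all 1, so H_1 = Z^2.
  H_2: rank ker ∂_2 − rank ∂_3 = (18 − 17) − 0 = 1, and there is no ∂_3, so H_2 = Z.

(K is a triangulation of the torus T^2.)

Hence the Betti numbers are b_0 = 1, b_1 = 2, b_2 = 1.

b_0 = 1, b_1 = 2, b_2 = 1.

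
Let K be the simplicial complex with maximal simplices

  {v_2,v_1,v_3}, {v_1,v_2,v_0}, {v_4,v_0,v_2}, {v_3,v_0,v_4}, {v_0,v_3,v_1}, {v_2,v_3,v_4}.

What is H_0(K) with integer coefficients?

K has 5 vertices, 9 edges, 6 triangles.
rank ∂_0 = 0, rank ∂_1 = 4 ⇒ b_0 = 5 − 0 − 4 = 1; all invariant factors of ∂_1 are 1 so no torsion. So H_0 = Z.

H_0 ≅ Z.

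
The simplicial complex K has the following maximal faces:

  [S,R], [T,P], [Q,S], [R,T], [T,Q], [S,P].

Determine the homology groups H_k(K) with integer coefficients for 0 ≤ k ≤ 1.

Take the total order P < Q < R < S < T on the vertex set. Then K (dimension 1) consists of the simplices:

  0-simplices (5): P, Q, R, S, T
  1-simplices (6): PS, PT, QS, QT, RS, RT

giving chain groups C_0 ≅ Z^5, C_1 ≅ Z^6.

The boundary map ∂_1: C_1 → C_0 sends each edge [p,q] (with p < q) to q − p.
The resulting 5×6 matrix has rank 4, and its Smith normal form has invariant factors (1,1,1,1).

Reading off H_k = ker ∂_k / im ∂_{k+1}:

  H_0: rank C_0 − rank ∂_1 = 5 − 4 = 1, and the invariant factors of ∂_1 are all 1, so H_0 = Z.
  H_1: rank ker ∂_1 − rank ∂_2 = (6 − 4) − 0 = 2, and there is no ∂_2, so H_1 = Z^2.

H_0 = Z,  H_1 = Z^2.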